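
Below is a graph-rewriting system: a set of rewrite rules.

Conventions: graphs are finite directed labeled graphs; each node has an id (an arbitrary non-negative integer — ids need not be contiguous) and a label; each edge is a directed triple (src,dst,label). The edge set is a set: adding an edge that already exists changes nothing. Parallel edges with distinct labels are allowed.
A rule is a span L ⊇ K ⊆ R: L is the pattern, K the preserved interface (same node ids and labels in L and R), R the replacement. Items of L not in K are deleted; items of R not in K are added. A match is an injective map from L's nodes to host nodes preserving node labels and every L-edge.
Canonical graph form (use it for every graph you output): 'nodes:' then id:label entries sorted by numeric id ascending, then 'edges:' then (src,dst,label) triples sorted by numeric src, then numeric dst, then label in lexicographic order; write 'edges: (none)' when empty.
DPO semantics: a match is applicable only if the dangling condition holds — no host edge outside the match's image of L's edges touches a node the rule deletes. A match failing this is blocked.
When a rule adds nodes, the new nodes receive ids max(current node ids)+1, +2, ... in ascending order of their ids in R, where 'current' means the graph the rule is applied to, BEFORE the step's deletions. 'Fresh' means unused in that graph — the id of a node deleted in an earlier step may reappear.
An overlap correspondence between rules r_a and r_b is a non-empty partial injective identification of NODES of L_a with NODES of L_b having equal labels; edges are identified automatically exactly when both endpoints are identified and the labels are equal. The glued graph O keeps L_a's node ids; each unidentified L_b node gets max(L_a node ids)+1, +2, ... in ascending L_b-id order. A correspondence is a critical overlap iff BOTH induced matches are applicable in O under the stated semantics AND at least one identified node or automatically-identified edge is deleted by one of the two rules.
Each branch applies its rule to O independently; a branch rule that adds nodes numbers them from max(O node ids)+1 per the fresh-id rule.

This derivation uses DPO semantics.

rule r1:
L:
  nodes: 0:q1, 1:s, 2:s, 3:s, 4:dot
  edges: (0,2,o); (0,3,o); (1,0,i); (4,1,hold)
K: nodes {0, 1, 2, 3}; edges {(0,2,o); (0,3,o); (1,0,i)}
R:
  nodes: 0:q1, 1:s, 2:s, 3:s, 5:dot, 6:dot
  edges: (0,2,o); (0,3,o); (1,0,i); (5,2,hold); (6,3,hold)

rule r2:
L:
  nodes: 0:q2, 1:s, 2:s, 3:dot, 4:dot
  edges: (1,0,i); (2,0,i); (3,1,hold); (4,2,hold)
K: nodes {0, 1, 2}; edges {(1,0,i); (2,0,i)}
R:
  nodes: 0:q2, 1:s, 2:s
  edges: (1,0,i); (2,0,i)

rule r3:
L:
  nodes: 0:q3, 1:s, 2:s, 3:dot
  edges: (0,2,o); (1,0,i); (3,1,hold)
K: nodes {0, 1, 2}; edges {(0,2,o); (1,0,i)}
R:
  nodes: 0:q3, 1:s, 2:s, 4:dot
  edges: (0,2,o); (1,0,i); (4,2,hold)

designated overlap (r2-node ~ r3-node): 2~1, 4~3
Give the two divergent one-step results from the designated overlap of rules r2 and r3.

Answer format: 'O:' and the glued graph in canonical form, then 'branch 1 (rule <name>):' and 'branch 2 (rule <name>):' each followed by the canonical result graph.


O:
nodes: 0:q2, 1:s, 2:s, 3:dot, 4:dot, 5:q3, 6:s
edges: (1,0,i); (2,0,i); (2,5,i); (3,1,hold); (4,2,hold); (5,6,o)
branch 1 (rule r2):
nodes: 0:q2, 1:s, 2:s, 5:q3, 6:s
edges: (1,0,i); (2,0,i); (2,5,i); (5,6,o)
branch 2 (rule r3):
nodes: 0:q2, 1:s, 2:s, 3:dot, 5:q3, 6:s, 7:dot
edges: (1,0,i); (2,0,i); (2,5,i); (3,1,hold); (5,6,o); (7,6,hold)


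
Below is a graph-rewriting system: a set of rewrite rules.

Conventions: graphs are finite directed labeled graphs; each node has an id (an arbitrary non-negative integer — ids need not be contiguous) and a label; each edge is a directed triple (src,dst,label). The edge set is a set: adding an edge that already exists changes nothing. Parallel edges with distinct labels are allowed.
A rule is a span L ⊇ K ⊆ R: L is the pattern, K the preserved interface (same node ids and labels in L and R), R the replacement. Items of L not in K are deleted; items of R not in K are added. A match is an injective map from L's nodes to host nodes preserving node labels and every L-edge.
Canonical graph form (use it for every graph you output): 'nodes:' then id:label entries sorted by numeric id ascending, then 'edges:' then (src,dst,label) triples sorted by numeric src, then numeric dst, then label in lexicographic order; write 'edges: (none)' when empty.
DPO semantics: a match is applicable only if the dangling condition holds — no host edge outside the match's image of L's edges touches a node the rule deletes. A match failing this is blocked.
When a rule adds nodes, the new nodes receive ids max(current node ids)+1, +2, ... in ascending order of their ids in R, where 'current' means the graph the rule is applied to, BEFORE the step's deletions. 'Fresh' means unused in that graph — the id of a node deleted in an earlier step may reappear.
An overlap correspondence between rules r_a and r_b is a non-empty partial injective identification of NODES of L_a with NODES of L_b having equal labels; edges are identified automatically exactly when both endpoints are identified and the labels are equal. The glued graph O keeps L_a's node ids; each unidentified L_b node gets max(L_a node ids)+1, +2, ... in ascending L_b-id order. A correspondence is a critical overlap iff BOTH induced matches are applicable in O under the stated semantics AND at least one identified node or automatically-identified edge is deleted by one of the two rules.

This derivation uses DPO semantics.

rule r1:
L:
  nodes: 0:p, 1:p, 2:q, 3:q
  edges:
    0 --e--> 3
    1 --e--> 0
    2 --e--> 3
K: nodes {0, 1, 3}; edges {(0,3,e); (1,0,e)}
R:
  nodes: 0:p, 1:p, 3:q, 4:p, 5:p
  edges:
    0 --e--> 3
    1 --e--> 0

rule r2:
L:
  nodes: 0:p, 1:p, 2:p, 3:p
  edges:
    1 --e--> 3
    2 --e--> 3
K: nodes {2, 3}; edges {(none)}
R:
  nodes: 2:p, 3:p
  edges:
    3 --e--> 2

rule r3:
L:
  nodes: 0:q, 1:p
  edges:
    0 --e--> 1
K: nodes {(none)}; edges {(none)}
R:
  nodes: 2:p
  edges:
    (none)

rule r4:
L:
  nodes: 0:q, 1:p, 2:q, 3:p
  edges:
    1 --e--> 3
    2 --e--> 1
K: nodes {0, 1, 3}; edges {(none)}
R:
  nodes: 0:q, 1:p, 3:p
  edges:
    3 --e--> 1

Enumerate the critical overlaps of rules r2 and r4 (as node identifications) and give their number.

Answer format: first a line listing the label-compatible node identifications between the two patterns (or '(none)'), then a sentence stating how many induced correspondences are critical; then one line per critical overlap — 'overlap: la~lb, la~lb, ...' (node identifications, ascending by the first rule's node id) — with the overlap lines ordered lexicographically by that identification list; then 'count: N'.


label-compatible node identifications between L(r2) and L(r4): 0~1, 0~3, 1~1, 1~3, 2~1, 2~3, 3~1, 3~3
1 of the induced correspondences is a critical overlap of r2 and r4.
overlap: 2~1, 3~3
count: 1


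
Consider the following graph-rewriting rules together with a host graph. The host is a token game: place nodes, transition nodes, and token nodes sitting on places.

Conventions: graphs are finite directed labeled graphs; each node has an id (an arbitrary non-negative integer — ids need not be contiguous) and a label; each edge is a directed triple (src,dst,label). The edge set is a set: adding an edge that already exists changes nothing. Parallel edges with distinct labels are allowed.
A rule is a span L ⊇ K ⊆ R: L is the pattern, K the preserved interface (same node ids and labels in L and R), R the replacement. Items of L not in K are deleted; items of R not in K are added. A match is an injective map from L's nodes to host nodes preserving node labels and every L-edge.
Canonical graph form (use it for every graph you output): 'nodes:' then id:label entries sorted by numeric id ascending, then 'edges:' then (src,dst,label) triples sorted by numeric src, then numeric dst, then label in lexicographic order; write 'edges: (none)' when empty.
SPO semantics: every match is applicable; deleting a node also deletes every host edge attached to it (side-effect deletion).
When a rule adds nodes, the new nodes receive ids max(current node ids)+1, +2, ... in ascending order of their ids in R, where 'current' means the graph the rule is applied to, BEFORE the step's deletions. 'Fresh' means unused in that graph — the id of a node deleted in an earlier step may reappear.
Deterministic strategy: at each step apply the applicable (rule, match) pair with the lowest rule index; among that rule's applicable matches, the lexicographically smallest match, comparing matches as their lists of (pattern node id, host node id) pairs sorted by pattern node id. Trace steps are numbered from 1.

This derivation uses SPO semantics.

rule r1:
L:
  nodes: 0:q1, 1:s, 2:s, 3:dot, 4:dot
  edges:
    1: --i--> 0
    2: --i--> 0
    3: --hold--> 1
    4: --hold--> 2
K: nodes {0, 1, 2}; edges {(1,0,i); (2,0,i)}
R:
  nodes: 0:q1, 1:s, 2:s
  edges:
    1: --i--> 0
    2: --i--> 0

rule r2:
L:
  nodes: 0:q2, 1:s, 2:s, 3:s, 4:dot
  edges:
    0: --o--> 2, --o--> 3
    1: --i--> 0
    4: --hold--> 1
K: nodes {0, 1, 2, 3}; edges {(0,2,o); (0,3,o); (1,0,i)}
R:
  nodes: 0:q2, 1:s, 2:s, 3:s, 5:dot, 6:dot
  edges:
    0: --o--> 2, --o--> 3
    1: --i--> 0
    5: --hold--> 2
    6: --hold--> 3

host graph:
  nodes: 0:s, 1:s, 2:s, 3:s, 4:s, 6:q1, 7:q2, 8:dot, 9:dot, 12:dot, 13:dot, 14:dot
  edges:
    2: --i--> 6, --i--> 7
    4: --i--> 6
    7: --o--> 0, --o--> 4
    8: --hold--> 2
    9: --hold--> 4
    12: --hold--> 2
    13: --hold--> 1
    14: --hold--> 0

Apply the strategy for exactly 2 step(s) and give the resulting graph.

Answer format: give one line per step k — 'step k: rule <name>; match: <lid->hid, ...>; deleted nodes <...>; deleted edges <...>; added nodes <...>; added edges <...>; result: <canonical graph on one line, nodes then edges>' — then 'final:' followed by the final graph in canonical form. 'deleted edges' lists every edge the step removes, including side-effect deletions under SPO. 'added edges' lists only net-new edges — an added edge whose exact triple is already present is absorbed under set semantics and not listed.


step 1: rule r1; match: 0->6, 1->2, 2->4, 3->8, 4->9; deleted nodes 8, 9; deleted edges (8,2,hold); (9,4,hold); added nodes (none); added edges (none); result: nodes: 0:s, 1:s, 2:s, 3:s, 4:s, 6:q1, 7:q2, 12:dot, 13:dot, 14:dot edges: (2,6,i); (2,7,i); (4,6,i); (7,0,o); (7,4,o); (12,2,hold); (13,1,hold); (14,0,hold)
step 2: rule r2; match: 0->7, 1->2, 2->0, 3->4, 4->12; deleted nodes 12; deleted edges (12,2,hold); added nodes 15, 16; added edges (15,0,hold); (16,4,hold); result: nodes: 0:s, 1:s, 2:s, 3:s, 4:s, 6:q1, 7:q2, 13:dot, 14:dot, 15:dot, 16:dot edges: (2,6,i); (2,7,i); (4,6,i); (7,0,o); (7,4,o); (13,1,hold); (14,0,hold); (15,0,hold); (16,4,hold)
final:
nodes: 0:s, 1:s, 2:s, 3:s, 4:s, 6:q1, 7:q2, 13:dot, 14:dot, 15:dot, 16:dot
edges: (2,6,i); (2,7,i); (4,6,i); (7,0,o); (7,4,o); (13,1,hold); (14,0,hold); (15,0,hold); (16,4,hold)


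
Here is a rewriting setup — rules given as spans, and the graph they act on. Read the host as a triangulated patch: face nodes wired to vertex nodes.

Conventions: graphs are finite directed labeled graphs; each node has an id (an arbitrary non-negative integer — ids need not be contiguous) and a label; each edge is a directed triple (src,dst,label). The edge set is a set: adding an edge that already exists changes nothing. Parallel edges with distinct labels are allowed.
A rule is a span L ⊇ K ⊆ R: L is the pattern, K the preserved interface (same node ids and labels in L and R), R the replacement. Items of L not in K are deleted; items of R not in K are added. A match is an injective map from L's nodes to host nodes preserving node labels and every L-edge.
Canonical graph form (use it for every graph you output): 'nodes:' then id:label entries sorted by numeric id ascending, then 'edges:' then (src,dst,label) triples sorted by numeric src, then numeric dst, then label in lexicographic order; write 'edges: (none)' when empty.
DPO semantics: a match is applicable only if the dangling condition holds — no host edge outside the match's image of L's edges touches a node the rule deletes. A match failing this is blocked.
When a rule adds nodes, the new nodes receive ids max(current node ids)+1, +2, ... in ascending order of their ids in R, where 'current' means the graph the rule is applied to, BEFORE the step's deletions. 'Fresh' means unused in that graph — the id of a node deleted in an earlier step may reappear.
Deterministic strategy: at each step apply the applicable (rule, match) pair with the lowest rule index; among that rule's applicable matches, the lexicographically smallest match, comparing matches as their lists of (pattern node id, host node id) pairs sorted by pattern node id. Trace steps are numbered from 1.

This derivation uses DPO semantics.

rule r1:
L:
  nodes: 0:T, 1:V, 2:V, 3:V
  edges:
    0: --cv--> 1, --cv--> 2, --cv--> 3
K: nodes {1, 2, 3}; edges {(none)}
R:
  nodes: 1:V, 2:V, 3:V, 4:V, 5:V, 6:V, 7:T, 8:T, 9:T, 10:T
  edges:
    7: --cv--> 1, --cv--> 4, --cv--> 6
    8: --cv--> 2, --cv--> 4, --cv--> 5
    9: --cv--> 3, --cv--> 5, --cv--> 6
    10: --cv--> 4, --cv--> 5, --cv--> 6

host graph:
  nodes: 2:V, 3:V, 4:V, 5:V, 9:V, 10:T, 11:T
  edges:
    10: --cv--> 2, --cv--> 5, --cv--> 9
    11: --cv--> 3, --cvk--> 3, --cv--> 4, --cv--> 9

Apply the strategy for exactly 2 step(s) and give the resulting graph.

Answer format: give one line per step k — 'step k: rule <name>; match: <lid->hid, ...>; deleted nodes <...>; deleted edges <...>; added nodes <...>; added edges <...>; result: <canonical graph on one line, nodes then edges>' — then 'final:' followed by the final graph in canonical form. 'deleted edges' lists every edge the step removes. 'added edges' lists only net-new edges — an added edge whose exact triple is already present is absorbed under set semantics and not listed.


step 1: rule r1; match: 0->10, 1->2, 2->5, 3->9; deleted nodes 10; deleted edges (10,2,cv); (10,5,cv); (10,9,cv); added nodes 12, 13, 14, 15, 16, 17, 18; added edges (15,2,cv); (15,12,cv); (15,14,cv); (16,5,cv); (16,12,cv); (16,13,cv); (17,9,cv); (17,13,cv); (17,14,cv); (18,12,cv); (18,13,cv); (18,14,cv); result: nodes: 2:V, 3:V, 4:V, 5:V, 9:V, 11:T, 12:V, 13:V, 14:V, 15:T, 16:T, 17:T, 18:T edges: (11,3,cv); (11,3,cvk); (11,4,cv); (11,9,cv); (15,2,cv); (15,12,cv); (15,14,cv); (16,5,cv); (16,12,cv); (16,13,cv); (17,9,cv); (17,13,cv); (17,14,cv); (18,12,cv); (18,13,cv); (18,14,cv)
step 2: rule r1; match: 0->15, 1->2, 2->12, 3->14; deleted nodes 15; deleted edges (15,2,cv); (15,12,cv); (15,14,cv); added nodes 19, 20, 21, 22, 23, 24, 25; added edges (22,2,cv); (22,19,cv); (22,21,cv); (23,12,cv); (23,19,cv); (23,20,cv); (24,14,cv); (24,20,cv); (24,21,cv); (25,19,cv); (25,20,cv); (25,21,cv); result: nodes: 2:V, 3:V, 4:V, 5:V, 9:V, 11:T, 12:V, 13:V, 14:V, 16:T, 17:T, 18:T, 19:V, 20:V, 21:V, 22:T, 23:T, 24:T, 25:T edges: (11,3,cv); (11,3,cvk); (11,4,cv); (11,9,cv); (16,5,cv); (16,12,cv); (16,13,cv); (17,9,cv); (17,13,cv); (17,14,cv); (18,12,cv); (18,13,cv); (18,14,cv); (22,2,cv); (22,19,cv); (22,21,cv); (23,12,cv); (23,19,cv); (23,20,cv); (24,14,cv); (24,20,cv); (24,21,cv); (25,19,cv); (25,20,cv); (25,21,cv)
final:
nodes: 2:V, 3:V, 4:V, 5:V, 9:V, 11:T, 12:V, 13:V, 14:V, 16:T, 17:T, 18:T, 19:V, 20:V, 21:V, 22:T, 23:T, 24:T, 25:T
edges: (11,3,cv); (11,3,cvk); (11,4,cv); (11,9,cv); (16,5,cv); (16,12,cv); (16,13,cv); (17,9,cv); (17,13,cv); (17,14,cv); (18,12,cv); (18,13,cv); (18,14,cv); (22,2,cv); (22,19,cv); (22,21,cv); (23,12,cv); (23,19,cv); (23,20,cv); (24,14,cv); (24,20,cv); (24,21,cv); (25,19,cv); (25,20,cv); (25,21,cv)


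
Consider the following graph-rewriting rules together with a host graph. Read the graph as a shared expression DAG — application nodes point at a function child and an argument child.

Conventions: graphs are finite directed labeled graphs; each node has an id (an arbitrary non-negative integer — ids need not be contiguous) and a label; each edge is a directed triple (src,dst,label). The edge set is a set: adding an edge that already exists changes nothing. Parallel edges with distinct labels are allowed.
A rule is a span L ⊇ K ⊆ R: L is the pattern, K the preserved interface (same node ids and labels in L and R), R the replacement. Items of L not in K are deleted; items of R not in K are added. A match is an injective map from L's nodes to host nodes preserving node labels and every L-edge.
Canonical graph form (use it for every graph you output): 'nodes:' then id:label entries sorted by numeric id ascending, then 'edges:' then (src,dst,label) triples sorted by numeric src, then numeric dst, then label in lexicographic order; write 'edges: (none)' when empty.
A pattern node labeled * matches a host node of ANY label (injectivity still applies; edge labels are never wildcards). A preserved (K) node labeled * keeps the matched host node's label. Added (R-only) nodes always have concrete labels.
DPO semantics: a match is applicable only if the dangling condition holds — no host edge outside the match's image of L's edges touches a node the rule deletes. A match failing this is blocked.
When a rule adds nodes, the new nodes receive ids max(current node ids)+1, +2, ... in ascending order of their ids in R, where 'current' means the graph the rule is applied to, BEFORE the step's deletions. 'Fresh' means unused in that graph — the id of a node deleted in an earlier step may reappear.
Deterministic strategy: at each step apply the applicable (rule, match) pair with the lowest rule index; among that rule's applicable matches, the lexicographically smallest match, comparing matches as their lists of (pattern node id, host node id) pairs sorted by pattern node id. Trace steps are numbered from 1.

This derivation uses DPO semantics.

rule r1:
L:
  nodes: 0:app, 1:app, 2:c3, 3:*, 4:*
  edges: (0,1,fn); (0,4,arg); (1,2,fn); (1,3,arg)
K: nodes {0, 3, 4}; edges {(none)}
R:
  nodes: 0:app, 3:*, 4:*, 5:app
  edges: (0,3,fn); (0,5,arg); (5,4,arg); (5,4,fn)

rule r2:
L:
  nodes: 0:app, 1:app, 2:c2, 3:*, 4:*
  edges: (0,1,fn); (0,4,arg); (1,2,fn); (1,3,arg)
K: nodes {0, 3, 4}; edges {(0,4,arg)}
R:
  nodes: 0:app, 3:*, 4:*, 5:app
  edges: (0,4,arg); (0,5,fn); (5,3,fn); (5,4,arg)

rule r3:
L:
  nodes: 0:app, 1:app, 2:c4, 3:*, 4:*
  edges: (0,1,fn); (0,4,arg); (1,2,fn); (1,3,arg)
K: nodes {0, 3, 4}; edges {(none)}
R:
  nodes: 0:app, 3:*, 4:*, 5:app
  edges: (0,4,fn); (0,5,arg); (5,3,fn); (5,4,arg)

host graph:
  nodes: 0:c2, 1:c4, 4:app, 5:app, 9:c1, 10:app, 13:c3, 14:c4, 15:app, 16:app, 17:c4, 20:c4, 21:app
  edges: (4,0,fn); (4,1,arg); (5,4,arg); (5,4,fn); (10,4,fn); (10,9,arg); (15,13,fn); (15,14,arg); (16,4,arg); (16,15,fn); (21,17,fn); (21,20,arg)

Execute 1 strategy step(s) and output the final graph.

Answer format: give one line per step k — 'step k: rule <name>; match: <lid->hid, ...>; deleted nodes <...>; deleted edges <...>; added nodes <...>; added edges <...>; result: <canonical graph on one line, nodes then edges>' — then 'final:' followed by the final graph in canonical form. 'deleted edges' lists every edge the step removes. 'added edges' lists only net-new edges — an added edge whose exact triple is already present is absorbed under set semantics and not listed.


step 1: rule r1; match: 0->16, 1->15, 2->13, 3->14, 4->4; deleted nodes 13, 15; deleted edges (15,13,fn); (15,14,arg); (16,4,arg); (16,15,fn); added nodes 22; added edges (16,14,fn); (16,22,arg); (22,4,arg); (22,4,fn); result: nodes: 0:c2, 1:c4, 4:app, 5:app, 9:c1, 10:app, 14:c4, 16:app, 17:c4, 20:c4, 21:app, 22:app edges: (4,0,fn); (4,1,arg); (5,4,arg); (5,4,fn); (10,4,fn); (10,9,arg); (16,14,fn); (16,22,arg); (21,17,fn); (21,20,arg); (22,4,arg); (22,4,fn)
final:
nodes: 0:c2, 1:c4, 4:app, 5:app, 9:c1, 10:app, 14:c4, 16:app, 17:c4, 20:c4, 21:app, 22:app
edges: (4,0,fn); (4,1,arg); (5,4,arg); (5,4,fn); (10,4,fn); (10,9,arg); (16,14,fn); (16,22,arg); (21,17,fn); (21,20,arg); (22,4,arg); (22,4,fn)


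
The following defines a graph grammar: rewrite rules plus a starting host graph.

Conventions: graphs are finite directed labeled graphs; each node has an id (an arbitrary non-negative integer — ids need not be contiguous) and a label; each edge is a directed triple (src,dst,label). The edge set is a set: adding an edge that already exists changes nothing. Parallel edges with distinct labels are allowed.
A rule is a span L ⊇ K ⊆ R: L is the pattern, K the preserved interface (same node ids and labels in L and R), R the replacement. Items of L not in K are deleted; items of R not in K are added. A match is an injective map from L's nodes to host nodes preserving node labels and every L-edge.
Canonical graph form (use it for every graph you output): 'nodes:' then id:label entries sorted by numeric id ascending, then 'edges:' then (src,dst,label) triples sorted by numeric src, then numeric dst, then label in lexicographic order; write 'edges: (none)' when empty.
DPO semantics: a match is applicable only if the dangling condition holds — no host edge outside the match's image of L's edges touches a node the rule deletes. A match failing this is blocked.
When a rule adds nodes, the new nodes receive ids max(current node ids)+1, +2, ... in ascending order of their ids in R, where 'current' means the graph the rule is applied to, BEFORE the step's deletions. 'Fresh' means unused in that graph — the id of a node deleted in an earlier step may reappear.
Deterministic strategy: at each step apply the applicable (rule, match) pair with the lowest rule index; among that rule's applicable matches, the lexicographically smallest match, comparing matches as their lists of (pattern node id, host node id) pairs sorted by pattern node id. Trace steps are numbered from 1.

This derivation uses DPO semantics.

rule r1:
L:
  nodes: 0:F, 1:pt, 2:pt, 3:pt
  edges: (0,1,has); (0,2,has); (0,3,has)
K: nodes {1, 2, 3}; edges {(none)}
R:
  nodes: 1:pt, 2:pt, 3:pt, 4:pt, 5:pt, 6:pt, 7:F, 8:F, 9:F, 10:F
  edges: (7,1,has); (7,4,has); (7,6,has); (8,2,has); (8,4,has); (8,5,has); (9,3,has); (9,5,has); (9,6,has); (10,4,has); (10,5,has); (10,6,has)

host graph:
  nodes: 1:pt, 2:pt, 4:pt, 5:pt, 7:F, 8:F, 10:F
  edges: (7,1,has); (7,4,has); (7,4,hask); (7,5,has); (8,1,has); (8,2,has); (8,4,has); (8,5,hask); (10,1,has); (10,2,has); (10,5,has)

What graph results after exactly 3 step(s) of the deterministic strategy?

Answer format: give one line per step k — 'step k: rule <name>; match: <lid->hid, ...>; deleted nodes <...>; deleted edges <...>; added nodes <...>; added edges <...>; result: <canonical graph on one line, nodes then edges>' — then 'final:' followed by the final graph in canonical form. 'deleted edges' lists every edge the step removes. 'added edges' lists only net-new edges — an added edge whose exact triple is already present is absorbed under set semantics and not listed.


step 1: rule r1; match: 0->10, 1->1, 2->2, 3->5; deleted nodes 10; deleted edges (10,1,has); (10,2,has); (10,5,has); added nodes 11, 12, 13, 14, 15, 16, 17; added edges (14,1,has); (14,11,has); (14,13,has); (15,2,has); (15,11,has); (15,12,has); (16,5,has); (16,12,has); (16,13,has); (17,11,has); (17,12,has); (17,13,has); result: nodes: 1:pt, 2:pt, 4:pt, 5:pt, 7:F, 8:F, 11:pt, 12:pt, 13:pt, 14:F, 15:F, 16:F, 17:F edges: (7,1,has); (7,4,has); (7,4,hask); (7,5,has); (8,1,has); (8,2,has); (8,4,has); (8,5,hask); (14,1,has); (14,11,has); (14,13,has); (15,2,has); (15,11,has); (15,12,has); (16,5,has); (16,12,has); (16,13,has); (17,11,has); (17,12,has); (17,13,has)
step 2: rule r1; match: 0->14, 1->1, 2->11, 3->13; deleted nodes 14; deleted edges (14,1,has); (14,11,has); (14,13,has); added nodes 18, 19, 20, 21, 22, 23, 24; added edges (21,1,has); (21,18,has); (21,20,has); (22,11,has); (22,18,has); (22,19,has); (23,13,has); (23,19,has); (23,20,has); (24,18,has); (24,19,has); (24,20,has); result: nodes: 1:pt, 2:pt, 4:pt, 5:pt, 7:F, 8:F, 11:pt, 12:pt, 13:pt, 15:F, 16:F, 17:F, 18:pt, 19:pt, 20:pt, 21:F, 22:F, 23:F, 24:F edges: (7,1,has); (7,4,has); (7,4,hask); (7,5,has); (8,1,has); (8,2,has); (8,4,has); (8,5,hask); (15,2,has); (15,11,has); (15,12,has); (16,5,has); (16,12,has); (16,13,has); (17,11,has); (17,12,has); (17,13,has); (21,1,has); (21,18,has); (21,20,has); (22,11,has); (22,18,has); (22,19,has); (23,13,has); (23,19,has); (23,20,has); (24,18,has); (24,19,has); (24,20,has)
step 3: rule r1; match: 0->15, 1->2, 2->11, 3->12; deleted nodes 15; deleted edges (15,2,has); (15,11,has); (15,12,has); added nodes 25, 26, 27, 28, 29, 30, 31; added edges (28,2,has); (28,25,has); (28,27,has); (29,11,has); (29,25,has); (29,26,has); (30,12,has); (30,26,has); (30,27,has); (31,25,has); (31,26,has); (31,27,has); result: nodes: 1:pt, 2:pt, 4:pt, 5:pt, 7:F, 8:F, 11:pt, 12:pt, 13:pt, 16:F, 17:F, 18:pt, 19:pt, 20:pt, 21:F, 22:F, 23:F, 24:F, 25:pt, 26:pt, 27:pt, 28:F, 29:F, 30:F, 31:F edges: (7,1,has); (7,4,has); (7,4,hask); (7,5,has); (8,1,has); (8,2,has); (8,4,has); (8,5,hask); (16,5,has); (16,12,has); (16,13,has); (17,11,has); (17,12,has); (17,13,has); (21,1,has); (21,18,has); (21,20,has); (22,11,has); (22,18,has); (22,19,has); (23,13,has); (23,19,has); (23,20,has); (24,18,has); (24,19,has); (24,20,has); (28,2,has); (28,25,has); (28,27,has); (29,11,has); (29,25,has); (29,26,has); (30,12,has); (30,26,has); (30,27,has); (31,25,has); (31,26,has); (31,27,has)
final:
nodes: 1:pt, 2:pt, 4:pt, 5:pt, 7:F, 8:F, 11:pt, 12:pt, 13:pt, 16:F, 17:F, 18:pt, 19:pt, 20:pt, 21:F, 22:F, 23:F, 24:F, 25:pt, 26:pt, 27:pt, 28:F, 29:F, 30:F, 31:F
edges: (7,1,has); (7,4,has); (7,4,hask); (7,5,has); (8,1,has); (8,2,has); (8,4,has); (8,5,hask); (16,5,has); (16,12,has); (16,13,has); (17,11,has); (17,12,has); (17,13,has); (21,1,has); (21,18,has); (21,20,has); (22,11,has); (22,18,has); (22,19,has); (23,13,has); (23,19,has); (23,20,has); (24,18,has); (24,19,has); (24,20,has); (28,2,has); (28,25,has); (28,27,has); (29,11,has); (29,25,has); (29,26,has); (30,12,has); (30,26,has); (30,27,has); (31,25,has); (31,26,has); (31,27,has)


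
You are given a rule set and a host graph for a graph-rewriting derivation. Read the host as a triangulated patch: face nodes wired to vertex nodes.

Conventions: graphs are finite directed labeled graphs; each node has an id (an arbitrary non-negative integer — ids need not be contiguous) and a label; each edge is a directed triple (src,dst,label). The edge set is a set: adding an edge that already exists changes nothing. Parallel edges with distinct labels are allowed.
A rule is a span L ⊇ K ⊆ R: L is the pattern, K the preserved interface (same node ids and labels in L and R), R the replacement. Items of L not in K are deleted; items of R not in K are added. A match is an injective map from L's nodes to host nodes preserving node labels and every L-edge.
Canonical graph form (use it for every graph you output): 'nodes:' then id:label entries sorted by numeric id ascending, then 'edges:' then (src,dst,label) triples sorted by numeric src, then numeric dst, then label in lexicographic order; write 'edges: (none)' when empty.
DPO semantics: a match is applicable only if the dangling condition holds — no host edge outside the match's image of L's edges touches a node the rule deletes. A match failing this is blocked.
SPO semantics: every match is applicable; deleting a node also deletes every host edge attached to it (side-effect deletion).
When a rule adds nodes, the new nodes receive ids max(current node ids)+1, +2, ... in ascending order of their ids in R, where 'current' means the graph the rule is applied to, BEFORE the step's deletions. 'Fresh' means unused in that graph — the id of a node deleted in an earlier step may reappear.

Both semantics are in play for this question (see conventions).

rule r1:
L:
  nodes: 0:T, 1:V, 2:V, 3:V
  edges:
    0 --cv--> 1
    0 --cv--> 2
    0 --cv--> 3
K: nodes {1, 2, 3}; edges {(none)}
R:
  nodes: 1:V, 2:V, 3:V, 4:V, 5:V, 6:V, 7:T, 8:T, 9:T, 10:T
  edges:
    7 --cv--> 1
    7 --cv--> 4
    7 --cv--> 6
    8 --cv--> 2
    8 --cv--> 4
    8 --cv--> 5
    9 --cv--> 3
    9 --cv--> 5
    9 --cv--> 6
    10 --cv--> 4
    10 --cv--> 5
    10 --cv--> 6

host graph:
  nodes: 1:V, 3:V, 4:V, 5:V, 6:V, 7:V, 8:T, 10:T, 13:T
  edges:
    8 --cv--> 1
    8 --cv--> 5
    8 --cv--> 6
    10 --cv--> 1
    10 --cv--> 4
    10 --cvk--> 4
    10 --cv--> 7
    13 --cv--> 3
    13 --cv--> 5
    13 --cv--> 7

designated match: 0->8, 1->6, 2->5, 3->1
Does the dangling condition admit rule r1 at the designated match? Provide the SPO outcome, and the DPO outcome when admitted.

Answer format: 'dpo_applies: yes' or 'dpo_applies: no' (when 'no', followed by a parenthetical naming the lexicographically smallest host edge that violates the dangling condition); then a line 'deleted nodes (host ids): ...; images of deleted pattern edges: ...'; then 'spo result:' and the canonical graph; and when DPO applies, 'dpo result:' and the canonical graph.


dpo_applies: yes
deleted nodes (host ids): 8; images of deleted pattern edges: (8,1,cv); (8,5,cv); (8,6,cv)
spo result:
nodes: 1:V, 3:V, 4:V, 5:V, 6:V, 7:V, 10:T, 13:T, 14:V, 15:V, 16:V, 17:T, 18:T, 19:T, 20:T
edges: (10,1,cv); (10,4,cv); (10,4,cvk); (10,7,cv); (13,3,cv); (13,5,cv); (13,7,cv); (17,6,cv); (17,14,cv); (17,16,cv); (18,5,cv); (18,14,cv); (18,15,cv); (19,1,cv); (19,15,cv); (19,16,cv); (20,14,cv); (20,15,cv); (20,16,cv)
dpo result:
nodes: 1:V, 3:V, 4:V, 5:V, 6:V, 7:V, 10:T, 13:T, 14:V, 15:V, 16:V, 17:T, 18:T, 19:T, 20:T
edges: (10,1,cv); (10,4,cv); (10,4,cvk); (10,7,cv); (13,3,cv); (13,5,cv); (13,7,cv); (17,6,cv); (17,14,cv); (17,16,cv); (18,5,cv); (18,14,cv); (18,15,cv); (19,1,cv); (19,15,cv); (19,16,cv); (20,14,cv); (20,15,cv); (20,16,cv)


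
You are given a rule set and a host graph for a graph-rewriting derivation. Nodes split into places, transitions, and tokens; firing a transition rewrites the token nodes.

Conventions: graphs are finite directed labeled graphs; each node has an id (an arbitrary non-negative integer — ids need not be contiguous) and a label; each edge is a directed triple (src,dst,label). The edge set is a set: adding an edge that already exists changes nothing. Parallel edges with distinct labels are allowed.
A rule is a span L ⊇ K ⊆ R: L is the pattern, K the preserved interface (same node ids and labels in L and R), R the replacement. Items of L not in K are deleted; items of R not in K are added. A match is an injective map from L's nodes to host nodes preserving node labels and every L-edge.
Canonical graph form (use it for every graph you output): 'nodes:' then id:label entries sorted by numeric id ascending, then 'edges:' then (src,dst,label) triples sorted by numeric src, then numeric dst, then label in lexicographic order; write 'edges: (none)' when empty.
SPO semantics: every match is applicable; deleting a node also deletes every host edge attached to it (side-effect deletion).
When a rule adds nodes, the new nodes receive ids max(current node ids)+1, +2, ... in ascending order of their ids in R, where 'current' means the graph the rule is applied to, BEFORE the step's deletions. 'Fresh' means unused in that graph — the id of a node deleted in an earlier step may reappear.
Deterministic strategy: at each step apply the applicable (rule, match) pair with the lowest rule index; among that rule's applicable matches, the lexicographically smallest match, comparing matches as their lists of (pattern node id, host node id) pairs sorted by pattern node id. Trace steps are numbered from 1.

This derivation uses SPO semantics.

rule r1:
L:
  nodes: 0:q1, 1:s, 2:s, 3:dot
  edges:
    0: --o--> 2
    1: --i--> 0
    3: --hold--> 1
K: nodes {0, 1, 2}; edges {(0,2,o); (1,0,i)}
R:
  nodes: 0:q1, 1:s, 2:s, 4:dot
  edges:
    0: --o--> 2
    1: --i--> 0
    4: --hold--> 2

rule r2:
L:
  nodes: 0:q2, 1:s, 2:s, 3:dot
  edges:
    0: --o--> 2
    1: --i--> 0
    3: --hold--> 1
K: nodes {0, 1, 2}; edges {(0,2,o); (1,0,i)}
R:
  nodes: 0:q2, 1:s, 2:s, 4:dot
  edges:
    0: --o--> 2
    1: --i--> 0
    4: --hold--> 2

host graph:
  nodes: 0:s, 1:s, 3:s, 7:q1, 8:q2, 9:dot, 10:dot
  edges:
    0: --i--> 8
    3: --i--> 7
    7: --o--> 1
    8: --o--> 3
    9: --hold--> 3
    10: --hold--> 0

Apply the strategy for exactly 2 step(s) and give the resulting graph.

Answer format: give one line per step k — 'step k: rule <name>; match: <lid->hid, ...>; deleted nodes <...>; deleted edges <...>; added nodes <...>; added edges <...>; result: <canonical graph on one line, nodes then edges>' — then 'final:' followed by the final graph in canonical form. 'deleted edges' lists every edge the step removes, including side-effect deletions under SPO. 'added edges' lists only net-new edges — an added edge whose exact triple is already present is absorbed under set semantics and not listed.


step 1: rule r1; match: 0->7, 1->3, 2->1, 3->9; deleted nodes 9; deleted edges (9,3,hold); added nodes 11; added edges (11,1,hold); result: nodes: 0:s, 1:s, 3:s, 7:q1, 8:q2, 10:dot, 11:dot edges: (0,8,i); (3,7,i); (7,1,o); (8,3,o); (10,0,hold); (11,1,hold)
step 2: rule r2; match: 0->8, 1->0, 2->3, 3->10; deleted nodes 10; deleted edges (10,0,hold); added nodes 12; added edges (12,3,hold); result: nodes: 0:s, 1:s, 3:s, 7:q1, 8:q2, 11:dot, 12:dot edges: (0,8,i); (3,7,i); (7,1,o); (8,3,o); (11,1,hold); (12,3,hold)
final:
nodes: 0:s, 1:s, 3:s, 7:q1, 8:q2, 11:dot, 12:dot
edges: (0,8,i); (3,7,i); (7,1,o); (8,3,o); (11,1,hold); (12,3,hold)


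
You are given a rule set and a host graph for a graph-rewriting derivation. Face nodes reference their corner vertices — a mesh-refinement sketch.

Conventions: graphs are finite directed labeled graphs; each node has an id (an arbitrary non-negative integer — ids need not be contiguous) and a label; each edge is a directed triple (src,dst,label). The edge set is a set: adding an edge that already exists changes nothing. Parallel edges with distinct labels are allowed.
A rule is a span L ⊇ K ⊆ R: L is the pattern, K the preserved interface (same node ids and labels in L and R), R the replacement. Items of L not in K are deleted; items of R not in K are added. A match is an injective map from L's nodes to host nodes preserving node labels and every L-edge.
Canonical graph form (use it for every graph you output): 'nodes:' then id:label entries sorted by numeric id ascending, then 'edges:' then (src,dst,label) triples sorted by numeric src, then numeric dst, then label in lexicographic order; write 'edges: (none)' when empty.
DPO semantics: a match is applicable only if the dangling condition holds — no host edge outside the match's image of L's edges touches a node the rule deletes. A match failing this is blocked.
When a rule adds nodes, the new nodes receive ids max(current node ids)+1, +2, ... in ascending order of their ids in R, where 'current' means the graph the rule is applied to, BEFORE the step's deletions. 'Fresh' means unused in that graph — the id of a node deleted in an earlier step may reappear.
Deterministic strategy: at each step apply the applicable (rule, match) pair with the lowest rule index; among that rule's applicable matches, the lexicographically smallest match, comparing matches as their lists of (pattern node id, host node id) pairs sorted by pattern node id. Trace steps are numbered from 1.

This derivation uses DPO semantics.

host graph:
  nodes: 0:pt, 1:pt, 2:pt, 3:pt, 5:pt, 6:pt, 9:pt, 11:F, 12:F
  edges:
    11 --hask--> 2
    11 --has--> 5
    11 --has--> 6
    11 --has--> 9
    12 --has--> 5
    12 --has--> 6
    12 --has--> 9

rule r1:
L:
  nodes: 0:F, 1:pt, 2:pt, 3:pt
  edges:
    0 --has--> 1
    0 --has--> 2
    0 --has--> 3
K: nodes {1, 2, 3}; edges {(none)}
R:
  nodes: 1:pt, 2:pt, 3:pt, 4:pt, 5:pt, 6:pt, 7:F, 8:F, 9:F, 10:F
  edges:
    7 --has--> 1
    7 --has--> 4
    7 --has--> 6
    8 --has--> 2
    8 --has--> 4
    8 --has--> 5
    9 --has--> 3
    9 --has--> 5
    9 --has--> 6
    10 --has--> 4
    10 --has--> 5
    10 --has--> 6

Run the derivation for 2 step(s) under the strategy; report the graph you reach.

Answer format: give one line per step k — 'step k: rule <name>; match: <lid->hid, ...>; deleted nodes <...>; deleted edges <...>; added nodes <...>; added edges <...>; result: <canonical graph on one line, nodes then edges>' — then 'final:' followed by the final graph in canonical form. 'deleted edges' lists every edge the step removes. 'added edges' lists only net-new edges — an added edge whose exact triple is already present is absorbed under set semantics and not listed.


step 1: rule r1; match: 0->12, 1->5, 2->6, 3->9; deleted nodes 12; deleted edges (12,5,has); (12,6,has); (12,9,has); added nodes 13, 14, 15, 16, 17, 18, 19; added edges (16,5,has); (16,13,has); (16,15,has); (17,6,has); (17,13,has); (17,14,has); (18,9,has); (18,14,has); (18,15,has); (19,13,has); (19,14,has); (19,15,has); result: nodes: 0:pt, 1:pt, 2:pt, 3:pt, 5:pt, 6:pt, 9:pt, 11:F, 13:pt, 14:pt, 15:pt, 16:F, 17:F, 18:F, 19:F edges: (11,2,hask); (11,5,has); (11,6,has); (11,9,has); (16,5,has); (16,13,has); (16,15,has); (17,6,has); (17,13,has); (17,14,has); (18,9,has); (18,14,has); (18,15,has); (19,13,has); (19,14,has); (19,15,has)
step 2: rule r1; match: 0->16, 1->5, 2->13, 3->15; deleted nodes 16; deleted edges (16,5,has); (16,13,has); (16,15,has); added nodes 20, 21, 22, 23, 24, 25, 26; added edges (23,5,has); (23,20,has); (23,22,has); (24,13,has); (24,20,has); (24,21,has); (25,15,has); (25,21,has); (25,22,has); (26,20,has); (26,21,has); (26,22,has); result: nodes: 0:pt, 1:pt, 2:pt, 3:pt, 5:pt, 6:pt, 9:pt, 11:F, 13:pt, 14:pt, 15:pt, 17:F, 18:F, 19:F, 20:pt, 21:pt, 22:pt, 23:F, 24:F, 25:F, 26:F edges: (11,2,hask); (11,5,has); (11,6,has); (11,9,has); (17,6,has); (17,13,has); (17,14,has); (18,9,has); (18,14,has); (18,15,has); (19,13,has); (19,14,has); (19,15,has); (23,5,has); (23,20,has); (23,22,has); (24,13,has); (24,20,has); (24,21,has); (25,15,has); (25,21,has); (25,22,has); (26,20,has); (26,21,has); (26,22,has)
final:
nodes: 0:pt, 1:pt, 2:pt, 3:pt, 5:pt, 6:pt, 9:pt, 11:F, 13:pt, 14:pt, 15:pt, 17:F, 18:F, 19:F, 20:pt, 21:pt, 22:pt, 23:F, 24:F, 25:F, 26:F
edges: (11,2,hask); (11,5,has); (11,6,has); (11,9,has); (17,6,has); (17,13,has); (17,14,has); (18,9,has); (18,14,has); (18,15,has); (19,13,has); (19,14,has); (19,15,has); (23,5,has); (23,20,has); (23,22,has); (24,13,has); (24,20,has); (24,21,has); (25,15,has); (25,21,has); (25,22,has); (26,20,has); (26,21,has); (26,22,has)


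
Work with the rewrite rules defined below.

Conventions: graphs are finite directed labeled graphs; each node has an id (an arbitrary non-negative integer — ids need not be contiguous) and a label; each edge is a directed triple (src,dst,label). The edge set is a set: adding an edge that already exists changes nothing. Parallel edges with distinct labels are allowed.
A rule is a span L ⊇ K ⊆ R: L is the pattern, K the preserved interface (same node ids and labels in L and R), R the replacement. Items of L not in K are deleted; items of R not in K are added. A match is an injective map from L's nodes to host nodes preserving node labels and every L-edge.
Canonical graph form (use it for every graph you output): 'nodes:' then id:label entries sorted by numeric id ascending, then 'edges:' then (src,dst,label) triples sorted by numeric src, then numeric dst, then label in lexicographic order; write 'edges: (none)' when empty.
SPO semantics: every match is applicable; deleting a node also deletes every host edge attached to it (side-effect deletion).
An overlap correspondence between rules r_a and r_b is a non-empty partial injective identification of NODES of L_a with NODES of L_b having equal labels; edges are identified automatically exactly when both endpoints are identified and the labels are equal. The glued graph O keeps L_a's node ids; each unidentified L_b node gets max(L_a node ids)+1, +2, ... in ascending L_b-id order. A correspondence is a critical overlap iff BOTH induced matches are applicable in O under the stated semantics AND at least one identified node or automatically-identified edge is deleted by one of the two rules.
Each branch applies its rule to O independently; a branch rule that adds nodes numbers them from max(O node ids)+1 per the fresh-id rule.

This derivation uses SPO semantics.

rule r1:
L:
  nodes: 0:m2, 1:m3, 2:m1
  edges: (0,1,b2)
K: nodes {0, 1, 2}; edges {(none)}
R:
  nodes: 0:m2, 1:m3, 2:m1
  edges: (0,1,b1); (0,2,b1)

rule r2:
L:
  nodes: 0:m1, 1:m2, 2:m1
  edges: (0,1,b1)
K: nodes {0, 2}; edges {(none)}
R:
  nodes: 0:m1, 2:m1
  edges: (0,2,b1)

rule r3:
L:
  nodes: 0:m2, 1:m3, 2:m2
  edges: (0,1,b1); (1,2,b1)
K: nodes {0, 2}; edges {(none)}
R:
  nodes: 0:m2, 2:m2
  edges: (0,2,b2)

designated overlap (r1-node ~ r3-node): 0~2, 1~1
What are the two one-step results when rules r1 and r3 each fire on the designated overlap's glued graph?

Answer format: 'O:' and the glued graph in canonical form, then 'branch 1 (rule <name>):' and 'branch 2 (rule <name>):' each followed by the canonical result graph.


O:
nodes: 0:m2, 1:m3, 2:m1, 3:m2
edges: (0,1,b2); (1,0,b1); (3,1,b1)
branch 1 (rule r1):
nodes: 0:m2, 1:m3, 2:m1, 3:m2
edges: (0,1,b1); (0,2,b1); (1,0,b1); (3,1,b1)
branch 2 (rule r3):
nodes: 0:m2, 2:m1, 3:m2
edges: (3,0,b2)
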